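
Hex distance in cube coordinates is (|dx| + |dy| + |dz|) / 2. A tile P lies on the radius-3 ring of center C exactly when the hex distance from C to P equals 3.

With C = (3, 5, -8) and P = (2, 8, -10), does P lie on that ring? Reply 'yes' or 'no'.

|px - cx| = |2 - 3| = 1
|py - cy| = |8 - 5| = 3
|pz - cz| = |-10 - (-8)| = 2
distance = (1+3+2)/2 = 6/2 = 3
radius = 3; distance == radius -> yes

Answer: yes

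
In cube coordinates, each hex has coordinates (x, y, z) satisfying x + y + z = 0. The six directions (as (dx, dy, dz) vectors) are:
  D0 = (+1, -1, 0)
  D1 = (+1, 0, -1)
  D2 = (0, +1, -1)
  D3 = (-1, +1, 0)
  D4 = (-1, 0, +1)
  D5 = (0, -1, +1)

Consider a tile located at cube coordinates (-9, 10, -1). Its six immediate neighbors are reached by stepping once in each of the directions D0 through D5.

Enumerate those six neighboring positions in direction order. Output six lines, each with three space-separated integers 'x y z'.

Answer: -8 9 -1
-8 10 -2
-9 11 -2
-10 11 -1
-10 10 0
-9 9 0

Derivation:
Center: (-9, 10, -1). Add each direction:
  D0: (-9, 10, -1) + (1, -1, 0) = (-8, 9, -1)
  D1: (-9, 10, -1) + (1, 0, -1) = (-8, 10, -2)
  D2: (-9, 10, -1) + (0, 1, -1) = (-9, 11, -2)
  D3: (-9, 10, -1) + (-1, 1, 0) = (-10, 11, -1)
  D4: (-9, 10, -1) + (-1, 0, 1) = (-10, 10, 0)
  D5: (-9, 10, -1) + (0, -1, 1) = (-9, 9, 0)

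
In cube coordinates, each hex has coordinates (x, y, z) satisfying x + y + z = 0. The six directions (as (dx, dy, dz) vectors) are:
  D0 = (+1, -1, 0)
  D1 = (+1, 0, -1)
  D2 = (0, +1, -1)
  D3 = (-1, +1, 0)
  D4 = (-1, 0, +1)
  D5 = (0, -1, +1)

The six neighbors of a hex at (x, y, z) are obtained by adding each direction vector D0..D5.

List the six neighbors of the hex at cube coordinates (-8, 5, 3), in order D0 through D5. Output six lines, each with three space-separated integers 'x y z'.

Center: (-8, 5, 3). Add each direction:
  D0: (-8, 5, 3) + (1, -1, 0) = (-7, 4, 3)
  D1: (-8, 5, 3) + (1, 0, -1) = (-7, 5, 2)
  D2: (-8, 5, 3) + (0, 1, -1) = (-8, 6, 2)
  D3: (-8, 5, 3) + (-1, 1, 0) = (-9, 6, 3)
  D4: (-8, 5, 3) + (-1, 0, 1) = (-9, 5, 4)
  D5: (-8, 5, 3) + (0, -1, 1) = (-8, 4, 4)

Answer: -7 4 3
-7 5 2
-8 6 2
-9 6 3
-9 5 4
-8 4 4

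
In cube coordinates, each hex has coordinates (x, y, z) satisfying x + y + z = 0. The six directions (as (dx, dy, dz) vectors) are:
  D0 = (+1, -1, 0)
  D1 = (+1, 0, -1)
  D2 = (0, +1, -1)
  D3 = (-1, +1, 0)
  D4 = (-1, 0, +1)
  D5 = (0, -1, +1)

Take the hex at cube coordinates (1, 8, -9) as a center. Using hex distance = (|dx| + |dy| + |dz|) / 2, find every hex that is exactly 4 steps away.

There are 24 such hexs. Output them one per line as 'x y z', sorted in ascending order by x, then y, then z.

Walk ring at distance 4 from (1, 8, -9):
Start at center + D4*4 = (-3, 8, -5)
  hex 0: (-3, 8, -5)
  hex 1: (-2, 7, -5)
  hex 2: (-1, 6, -5)
  hex 3: (0, 5, -5)
  hex 4: (1, 4, -5)
  hex 5: (2, 4, -6)
  hex 6: (3, 4, -7)
  hex 7: (4, 4, -8)
  hex 8: (5, 4, -9)
  hex 9: (5, 5, -10)
  hex 10: (5, 6, -11)
  hex 11: (5, 7, -12)
  hex 12: (5, 8, -13)
  hex 13: (4, 9, -13)
  hex 14: (3, 10, -13)
  hex 15: (2, 11, -13)
  hex 16: (1, 12, -13)
  hex 17: (0, 12, -12)
  hex 18: (-1, 12, -11)
  hex 19: (-2, 12, -10)
  hex 20: (-3, 12, -9)
  hex 21: (-3, 11, -8)
  hex 22: (-3, 10, -7)
  hex 23: (-3, 9, -6)
Sorted: 24 hexes.

Answer: -3 8 -5
-3 9 -6
-3 10 -7
-3 11 -8
-3 12 -9
-2 7 -5
-2 12 -10
-1 6 -5
-1 12 -11
0 5 -5
0 12 -12
1 4 -5
1 12 -13
2 4 -6
2 11 -13
3 4 -7
3 10 -13
4 4 -8
4 9 -13
5 4 -9
5 5 -10
5 6 -11
5 7 -12
5 8 -13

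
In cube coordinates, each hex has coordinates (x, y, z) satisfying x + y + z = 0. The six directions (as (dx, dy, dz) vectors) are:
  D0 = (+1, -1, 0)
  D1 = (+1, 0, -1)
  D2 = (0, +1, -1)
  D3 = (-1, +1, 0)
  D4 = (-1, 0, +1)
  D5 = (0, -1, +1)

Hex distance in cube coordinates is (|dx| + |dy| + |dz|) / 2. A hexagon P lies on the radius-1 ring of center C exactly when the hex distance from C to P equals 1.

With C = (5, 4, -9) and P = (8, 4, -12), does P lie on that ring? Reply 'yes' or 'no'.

Answer: no

Derivation:
|px - cx| = |8 - 5| = 3
|py - cy| = |4 - 4| = 0
|pz - cz| = |-12 - (-9)| = 3
distance = (3+0+3)/2 = 6/2 = 3
radius = 1; distance != radius -> no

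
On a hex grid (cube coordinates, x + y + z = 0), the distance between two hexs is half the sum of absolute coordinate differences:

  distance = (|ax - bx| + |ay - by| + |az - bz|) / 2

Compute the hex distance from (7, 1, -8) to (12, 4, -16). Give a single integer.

Answer: 8

Derivation:
|ax - bx| = |7 - 12| = 5
|ay - by| = |1 - 4| = 3
|az - bz| = |-8 - (-16)| = 8
distance = (5 + 3 + 8) / 2 = 16 / 2 = 8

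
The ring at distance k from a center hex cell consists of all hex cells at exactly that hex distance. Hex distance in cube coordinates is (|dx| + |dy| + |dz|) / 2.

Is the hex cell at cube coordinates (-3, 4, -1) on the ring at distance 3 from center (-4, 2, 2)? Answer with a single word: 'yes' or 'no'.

Answer: yes

Derivation:
|px - cx| = |-3 - (-4)| = 1
|py - cy| = |4 - 2| = 2
|pz - cz| = |-1 - 2| = 3
distance = (1+2+3)/2 = 6/2 = 3
radius = 3; distance == radius -> yes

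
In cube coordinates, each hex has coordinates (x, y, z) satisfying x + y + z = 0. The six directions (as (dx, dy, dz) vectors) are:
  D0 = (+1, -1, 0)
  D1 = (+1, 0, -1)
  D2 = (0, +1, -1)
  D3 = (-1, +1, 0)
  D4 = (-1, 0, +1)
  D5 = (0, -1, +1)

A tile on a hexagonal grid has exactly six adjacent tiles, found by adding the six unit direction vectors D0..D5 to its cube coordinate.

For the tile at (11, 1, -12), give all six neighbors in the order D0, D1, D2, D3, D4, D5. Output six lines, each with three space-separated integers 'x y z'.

Answer: 12 0 -12
12 1 -13
11 2 -13
10 2 -12
10 1 -11
11 0 -11

Derivation:
Center: (11, 1, -12). Add each direction:
  D0: (11, 1, -12) + (1, -1, 0) = (12, 0, -12)
  D1: (11, 1, -12) + (1, 0, -1) = (12, 1, -13)
  D2: (11, 1, -12) + (0, 1, -1) = (11, 2, -13)
  D3: (11, 1, -12) + (-1, 1, 0) = (10, 2, -12)
  D4: (11, 1, -12) + (-1, 0, 1) = (10, 1, -11)
  D5: (11, 1, -12) + (0, -1, 1) = (11, 0, -11)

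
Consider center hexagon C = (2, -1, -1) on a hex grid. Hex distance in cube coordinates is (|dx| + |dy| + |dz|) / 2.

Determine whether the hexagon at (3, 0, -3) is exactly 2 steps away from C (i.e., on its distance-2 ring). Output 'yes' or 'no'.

|px - cx| = |3 - 2| = 1
|py - cy| = |0 - (-1)| = 1
|pz - cz| = |-3 - (-1)| = 2
distance = (1+1+2)/2 = 4/2 = 2
radius = 2; distance == radius -> yes

Answer: yes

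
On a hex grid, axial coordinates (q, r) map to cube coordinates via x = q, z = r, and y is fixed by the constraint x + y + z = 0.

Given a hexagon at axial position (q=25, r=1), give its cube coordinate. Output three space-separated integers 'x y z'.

x = q = 25
z = r = 1
y = -x - z = -(25) - (1) = -26

Answer: 25 -26 1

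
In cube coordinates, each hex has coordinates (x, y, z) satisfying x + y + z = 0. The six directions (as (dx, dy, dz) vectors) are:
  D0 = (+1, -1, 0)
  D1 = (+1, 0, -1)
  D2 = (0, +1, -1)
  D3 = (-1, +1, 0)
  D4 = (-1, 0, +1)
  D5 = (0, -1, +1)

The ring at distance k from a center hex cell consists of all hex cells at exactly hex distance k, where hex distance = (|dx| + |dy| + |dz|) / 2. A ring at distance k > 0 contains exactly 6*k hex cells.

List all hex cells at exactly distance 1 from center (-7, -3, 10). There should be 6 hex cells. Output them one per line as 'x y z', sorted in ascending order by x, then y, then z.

Answer: -8 -3 11
-8 -2 10
-7 -4 11
-7 -2 9
-6 -4 10
-6 -3 9

Derivation:
Walk ring at distance 1 from (-7, -3, 10):
Start at center + D4*1 = (-8, -3, 11)
  hex 0: (-8, -3, 11)
  hex 1: (-7, -4, 11)
  hex 2: (-6, -4, 10)
  hex 3: (-6, -3, 9)
  hex 4: (-7, -2, 9)
  hex 5: (-8, -2, 10)
Sorted: 6 hexes.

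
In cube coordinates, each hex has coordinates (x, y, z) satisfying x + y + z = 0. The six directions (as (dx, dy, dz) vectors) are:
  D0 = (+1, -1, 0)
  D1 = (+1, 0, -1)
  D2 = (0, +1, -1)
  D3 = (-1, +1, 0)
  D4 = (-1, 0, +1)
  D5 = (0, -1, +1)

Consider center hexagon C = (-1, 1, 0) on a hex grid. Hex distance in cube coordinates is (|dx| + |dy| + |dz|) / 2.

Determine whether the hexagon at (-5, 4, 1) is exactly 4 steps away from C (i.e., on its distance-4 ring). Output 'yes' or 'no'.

|px - cx| = |-5 - (-1)| = 4
|py - cy| = |4 - 1| = 3
|pz - cz| = |1 - 0| = 1
distance = (4+3+1)/2 = 8/2 = 4
radius = 4; distance == radius -> yes

Answer: yes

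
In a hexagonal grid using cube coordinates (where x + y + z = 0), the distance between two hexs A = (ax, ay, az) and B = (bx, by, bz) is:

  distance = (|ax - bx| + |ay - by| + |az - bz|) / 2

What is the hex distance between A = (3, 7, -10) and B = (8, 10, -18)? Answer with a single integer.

Answer: 8

Derivation:
|ax - bx| = |3 - 8| = 5
|ay - by| = |7 - 10| = 3
|az - bz| = |-10 - (-18)| = 8
distance = (5 + 3 + 8) / 2 = 16 / 2 = 8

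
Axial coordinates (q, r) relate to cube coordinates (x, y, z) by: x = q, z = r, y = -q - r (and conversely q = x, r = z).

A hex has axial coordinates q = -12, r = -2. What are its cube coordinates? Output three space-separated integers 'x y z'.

x = q = -12
z = r = -2
y = -x - z = -(-12) - (-2) = 14

Answer: -12 14 -2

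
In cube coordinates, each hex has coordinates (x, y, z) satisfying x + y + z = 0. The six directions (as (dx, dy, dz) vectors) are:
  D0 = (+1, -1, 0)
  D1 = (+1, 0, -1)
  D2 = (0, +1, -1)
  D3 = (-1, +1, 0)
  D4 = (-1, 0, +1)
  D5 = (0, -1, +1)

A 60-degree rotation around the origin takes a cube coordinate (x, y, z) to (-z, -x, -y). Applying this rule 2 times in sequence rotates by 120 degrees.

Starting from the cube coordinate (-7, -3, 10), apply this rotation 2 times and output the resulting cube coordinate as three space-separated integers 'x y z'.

Answer: -3 10 -7

Derivation:
Start: (-7, -3, 10)
Step 1: (-7, -3, 10) -> (-(10), -(-7), -(-3)) = (-10, 7, 3)
Step 2: (-10, 7, 3) -> (-(3), -(-10), -(7)) = (-3, 10, -7)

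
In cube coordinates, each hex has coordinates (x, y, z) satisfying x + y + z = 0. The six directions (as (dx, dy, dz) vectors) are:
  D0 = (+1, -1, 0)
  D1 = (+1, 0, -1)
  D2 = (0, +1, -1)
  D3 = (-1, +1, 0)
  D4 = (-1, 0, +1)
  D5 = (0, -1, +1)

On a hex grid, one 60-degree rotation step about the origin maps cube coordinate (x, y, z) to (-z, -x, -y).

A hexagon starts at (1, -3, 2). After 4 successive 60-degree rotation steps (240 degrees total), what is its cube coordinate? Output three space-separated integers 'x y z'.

Start: (1, -3, 2)
Step 1: (1, -3, 2) -> (-(2), -(1), -(-3)) = (-2, -1, 3)
Step 2: (-2, -1, 3) -> (-(3), -(-2), -(-1)) = (-3, 2, 1)
Step 3: (-3, 2, 1) -> (-(1), -(-3), -(2)) = (-1, 3, -2)
Step 4: (-1, 3, -2) -> (-(-2), -(-1), -(3)) = (2, 1, -3)

Answer: 2 1 -3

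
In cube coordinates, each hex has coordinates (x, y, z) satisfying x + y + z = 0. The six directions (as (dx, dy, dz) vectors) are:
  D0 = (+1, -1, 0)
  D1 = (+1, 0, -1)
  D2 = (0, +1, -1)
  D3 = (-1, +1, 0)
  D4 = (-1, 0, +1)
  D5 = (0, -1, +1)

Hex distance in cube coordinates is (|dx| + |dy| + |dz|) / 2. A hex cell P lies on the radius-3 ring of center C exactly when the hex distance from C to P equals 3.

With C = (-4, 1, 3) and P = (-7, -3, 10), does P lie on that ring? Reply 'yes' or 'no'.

|px - cx| = |-7 - (-4)| = 3
|py - cy| = |-3 - 1| = 4
|pz - cz| = |10 - 3| = 7
distance = (3+4+7)/2 = 14/2 = 7
radius = 3; distance != radius -> no

Answer: no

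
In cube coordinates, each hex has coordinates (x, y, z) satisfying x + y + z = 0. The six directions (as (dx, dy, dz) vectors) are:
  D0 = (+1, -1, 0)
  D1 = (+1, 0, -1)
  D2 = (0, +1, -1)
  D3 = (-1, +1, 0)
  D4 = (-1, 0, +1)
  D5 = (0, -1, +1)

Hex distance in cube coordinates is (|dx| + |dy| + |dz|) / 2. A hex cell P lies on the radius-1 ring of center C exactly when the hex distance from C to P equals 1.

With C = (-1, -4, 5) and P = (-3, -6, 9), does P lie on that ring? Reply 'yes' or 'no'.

Answer: no

Derivation:
|px - cx| = |-3 - (-1)| = 2
|py - cy| = |-6 - (-4)| = 2
|pz - cz| = |9 - 5| = 4
distance = (2+2+4)/2 = 8/2 = 4
radius = 1; distance != radius -> no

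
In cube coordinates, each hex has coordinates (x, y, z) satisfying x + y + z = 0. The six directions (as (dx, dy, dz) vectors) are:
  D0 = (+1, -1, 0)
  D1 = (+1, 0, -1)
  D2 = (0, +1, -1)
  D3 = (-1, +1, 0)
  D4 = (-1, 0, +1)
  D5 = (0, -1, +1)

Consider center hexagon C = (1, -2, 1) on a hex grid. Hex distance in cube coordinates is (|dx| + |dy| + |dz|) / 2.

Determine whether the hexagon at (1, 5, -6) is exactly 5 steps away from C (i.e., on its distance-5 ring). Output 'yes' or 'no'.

Answer: no

Derivation:
|px - cx| = |1 - 1| = 0
|py - cy| = |5 - (-2)| = 7
|pz - cz| = |-6 - 1| = 7
distance = (0+7+7)/2 = 14/2 = 7
radius = 5; distance != radius -> no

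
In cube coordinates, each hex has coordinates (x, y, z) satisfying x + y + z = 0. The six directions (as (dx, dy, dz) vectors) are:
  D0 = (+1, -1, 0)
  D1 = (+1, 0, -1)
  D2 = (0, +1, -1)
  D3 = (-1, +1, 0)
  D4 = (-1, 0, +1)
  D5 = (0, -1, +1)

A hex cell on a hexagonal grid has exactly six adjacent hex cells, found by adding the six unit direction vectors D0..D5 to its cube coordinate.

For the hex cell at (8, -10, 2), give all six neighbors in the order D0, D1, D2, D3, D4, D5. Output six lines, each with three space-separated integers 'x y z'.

Center: (8, -10, 2). Add each direction:
  D0: (8, -10, 2) + (1, -1, 0) = (9, -11, 2)
  D1: (8, -10, 2) + (1, 0, -1) = (9, -10, 1)
  D2: (8, -10, 2) + (0, 1, -1) = (8, -9, 1)
  D3: (8, -10, 2) + (-1, 1, 0) = (7, -9, 2)
  D4: (8, -10, 2) + (-1, 0, 1) = (7, -10, 3)
  D5: (8, -10, 2) + (0, -1, 1) = (8, -11, 3)

Answer: 9 -11 2
9 -10 1
8 -9 1
7 -9 2
7 -10 3
8 -11 3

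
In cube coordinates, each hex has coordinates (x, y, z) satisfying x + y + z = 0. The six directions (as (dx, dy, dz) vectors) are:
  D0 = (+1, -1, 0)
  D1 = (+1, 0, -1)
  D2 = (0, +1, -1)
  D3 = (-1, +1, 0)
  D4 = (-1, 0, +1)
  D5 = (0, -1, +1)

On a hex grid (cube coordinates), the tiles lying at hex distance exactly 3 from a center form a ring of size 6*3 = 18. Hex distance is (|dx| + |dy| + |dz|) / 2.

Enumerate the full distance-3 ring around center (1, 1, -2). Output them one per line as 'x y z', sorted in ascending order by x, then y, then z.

Walk ring at distance 3 from (1, 1, -2):
Start at center + D4*3 = (-2, 1, 1)
  hex 0: (-2, 1, 1)
  hex 1: (-1, 0, 1)
  hex 2: (0, -1, 1)
  hex 3: (1, -2, 1)
  hex 4: (2, -2, 0)
  hex 5: (3, -2, -1)
  hex 6: (4, -2, -2)
  hex 7: (4, -1, -3)
  hex 8: (4, 0, -4)
  hex 9: (4, 1, -5)
  hex 10: (3, 2, -5)
  hex 11: (2, 3, -5)
  hex 12: (1, 4, -5)
  hex 13: (0, 4, -4)
  hex 14: (-1, 4, -3)
  hex 15: (-2, 4, -2)
  hex 16: (-2, 3, -1)
  hex 17: (-2, 2, 0)
Sorted: 18 hexes.

Answer: -2 1 1
-2 2 0
-2 3 -1
-2 4 -2
-1 0 1
-1 4 -3
0 -1 1
0 4 -4
1 -2 1
1 4 -5
2 -2 0
2 3 -5
3 -2 -1
3 2 -5
4 -2 -2
4 -1 -3
4 0 -4
4 1 -5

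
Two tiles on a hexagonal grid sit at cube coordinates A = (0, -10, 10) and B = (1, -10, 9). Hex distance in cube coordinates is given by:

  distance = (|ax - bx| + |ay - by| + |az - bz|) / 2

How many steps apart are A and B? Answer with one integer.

Answer: 1

Derivation:
|ax - bx| = |0 - 1| = 1
|ay - by| = |-10 - (-10)| = 0
|az - bz| = |10 - 9| = 1
distance = (1 + 0 + 1) / 2 = 2 / 2 = 1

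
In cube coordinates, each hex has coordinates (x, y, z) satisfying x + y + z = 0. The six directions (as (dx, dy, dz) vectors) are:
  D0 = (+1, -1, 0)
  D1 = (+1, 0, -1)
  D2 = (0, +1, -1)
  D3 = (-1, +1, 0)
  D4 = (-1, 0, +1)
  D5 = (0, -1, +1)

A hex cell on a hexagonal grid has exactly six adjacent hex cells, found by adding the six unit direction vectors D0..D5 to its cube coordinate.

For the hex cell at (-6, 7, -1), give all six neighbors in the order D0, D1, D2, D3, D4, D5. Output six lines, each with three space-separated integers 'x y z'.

Center: (-6, 7, -1). Add each direction:
  D0: (-6, 7, -1) + (1, -1, 0) = (-5, 6, -1)
  D1: (-6, 7, -1) + (1, 0, -1) = (-5, 7, -2)
  D2: (-6, 7, -1) + (0, 1, -1) = (-6, 8, -2)
  D3: (-6, 7, -1) + (-1, 1, 0) = (-7, 8, -1)
  D4: (-6, 7, -1) + (-1, 0, 1) = (-7, 7, 0)
  D5: (-6, 7, -1) + (0, -1, 1) = (-6, 6, 0)

Answer: -5 6 -1
-5 7 -2
-6 8 -2
-7 8 -1
-7 7 0
-6 6 0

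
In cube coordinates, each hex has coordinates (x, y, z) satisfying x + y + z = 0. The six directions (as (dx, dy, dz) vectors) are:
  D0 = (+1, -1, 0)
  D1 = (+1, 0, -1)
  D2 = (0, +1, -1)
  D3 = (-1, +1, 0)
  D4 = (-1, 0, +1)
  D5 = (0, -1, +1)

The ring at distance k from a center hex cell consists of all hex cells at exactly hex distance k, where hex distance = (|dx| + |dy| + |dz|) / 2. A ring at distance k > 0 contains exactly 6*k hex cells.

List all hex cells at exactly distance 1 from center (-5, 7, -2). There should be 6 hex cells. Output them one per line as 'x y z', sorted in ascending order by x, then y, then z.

Walk ring at distance 1 from (-5, 7, -2):
Start at center + D4*1 = (-6, 7, -1)
  hex 0: (-6, 7, -1)
  hex 1: (-5, 6, -1)
  hex 2: (-4, 6, -2)
  hex 3: (-4, 7, -3)
  hex 4: (-5, 8, -3)
  hex 5: (-6, 8, -2)
Sorted: 6 hexes.

Answer: -6 7 -1
-6 8 -2
-5 6 -1
-5 8 -3
-4 6 -2
-4 7 -3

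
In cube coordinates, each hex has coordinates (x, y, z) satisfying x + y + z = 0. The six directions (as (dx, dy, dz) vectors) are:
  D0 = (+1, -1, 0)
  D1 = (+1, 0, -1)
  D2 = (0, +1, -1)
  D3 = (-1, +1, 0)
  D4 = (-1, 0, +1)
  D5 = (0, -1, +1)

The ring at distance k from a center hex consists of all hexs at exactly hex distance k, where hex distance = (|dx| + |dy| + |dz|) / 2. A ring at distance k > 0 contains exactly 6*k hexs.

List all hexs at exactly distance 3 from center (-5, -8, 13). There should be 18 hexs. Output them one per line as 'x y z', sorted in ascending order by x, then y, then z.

Walk ring at distance 3 from (-5, -8, 13):
Start at center + D4*3 = (-8, -8, 16)
  hex 0: (-8, -8, 16)
  hex 1: (-7, -9, 16)
  hex 2: (-6, -10, 16)
  hex 3: (-5, -11, 16)
  hex 4: (-4, -11, 15)
  hex 5: (-3, -11, 14)
  hex 6: (-2, -11, 13)
  hex 7: (-2, -10, 12)
  hex 8: (-2, -9, 11)
  hex 9: (-2, -8, 10)
  hex 10: (-3, -7, 10)
  hex 11: (-4, -6, 10)
  hex 12: (-5, -5, 10)
  hex 13: (-6, -5, 11)
  hex 14: (-7, -5, 12)
  hex 15: (-8, -5, 13)
  hex 16: (-8, -6, 14)
  hex 17: (-8, -7, 15)
Sorted: 18 hexes.

Answer: -8 -8 16
-8 -7 15
-8 -6 14
-8 -5 13
-7 -9 16
-7 -5 12
-6 -10 16
-6 -5 11
-5 -11 16
-5 -5 10
-4 -11 15
-4 -6 10
-3 -11 14
-3 -7 10
-2 -11 13
-2 -10 12
-2 -9 11
-2 -8 10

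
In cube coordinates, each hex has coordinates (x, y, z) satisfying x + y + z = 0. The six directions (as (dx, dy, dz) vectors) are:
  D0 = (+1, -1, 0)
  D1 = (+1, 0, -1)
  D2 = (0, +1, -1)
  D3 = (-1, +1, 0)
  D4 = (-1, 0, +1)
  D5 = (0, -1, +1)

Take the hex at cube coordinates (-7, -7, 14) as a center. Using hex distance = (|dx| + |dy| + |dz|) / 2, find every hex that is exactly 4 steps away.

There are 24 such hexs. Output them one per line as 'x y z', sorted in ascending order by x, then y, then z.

Walk ring at distance 4 from (-7, -7, 14):
Start at center + D4*4 = (-11, -7, 18)
  hex 0: (-11, -7, 18)
  hex 1: (-10, -8, 18)
  hex 2: (-9, -9, 18)
  hex 3: (-8, -10, 18)
  hex 4: (-7, -11, 18)
  hex 5: (-6, -11, 17)
  hex 6: (-5, -11, 16)
  hex 7: (-4, -11, 15)
  hex 8: (-3, -11, 14)
  hex 9: (-3, -10, 13)
  hex 10: (-3, -9, 12)
  hex 11: (-3, -8, 11)
  hex 12: (-3, -7, 10)
  hex 13: (-4, -6, 10)
  hex 14: (-5, -5, 10)
  hex 15: (-6, -4, 10)
  hex 16: (-7, -3, 10)
  hex 17: (-8, -3, 11)
  hex 18: (-9, -3, 12)
  hex 19: (-10, -3, 13)
  hex 20: (-11, -3, 14)
  hex 21: (-11, -4, 15)
  hex 22: (-11, -5, 16)
  hex 23: (-11, -6, 17)
Sorted: 24 hexes.

Answer: -11 -7 18
-11 -6 17
-11 -5 16
-11 -4 15
-11 -3 14
-10 -8 18
-10 -3 13
-9 -9 18
-9 -3 12
-8 -10 18
-8 -3 11
-7 -11 18
-7 -3 10
-6 -11 17
-6 -4 10
-5 -11 16
-5 -5 10
-4 -11 15
-4 -6 10
-3 -11 14
-3 -10 13
-3 -9 12
-3 -8 11
-3 -7 10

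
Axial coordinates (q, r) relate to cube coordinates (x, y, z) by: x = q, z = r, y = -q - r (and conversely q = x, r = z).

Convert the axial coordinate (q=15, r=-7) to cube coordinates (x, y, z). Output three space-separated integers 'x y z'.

Answer: 15 -8 -7

Derivation:
x = q = 15
z = r = -7
y = -x - z = -(15) - (-7) = -8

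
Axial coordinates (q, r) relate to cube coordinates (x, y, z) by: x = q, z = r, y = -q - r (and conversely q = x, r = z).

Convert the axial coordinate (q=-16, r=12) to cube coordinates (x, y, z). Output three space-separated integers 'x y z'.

x = q = -16
z = r = 12
y = -x - z = -(-16) - (12) = 4

Answer: -16 4 12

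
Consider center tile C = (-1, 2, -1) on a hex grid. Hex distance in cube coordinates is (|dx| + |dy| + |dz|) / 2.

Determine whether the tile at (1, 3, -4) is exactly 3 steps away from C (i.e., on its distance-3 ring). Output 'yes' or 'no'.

Answer: yes

Derivation:
|px - cx| = |1 - (-1)| = 2
|py - cy| = |3 - 2| = 1
|pz - cz| = |-4 - (-1)| = 3
distance = (2+1+3)/2 = 6/2 = 3
radius = 3; distance == radius -> yes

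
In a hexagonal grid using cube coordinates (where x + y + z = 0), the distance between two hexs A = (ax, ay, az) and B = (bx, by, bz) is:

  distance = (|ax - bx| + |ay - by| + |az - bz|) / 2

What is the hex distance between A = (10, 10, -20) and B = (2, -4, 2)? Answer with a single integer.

|ax - bx| = |10 - 2| = 8
|ay - by| = |10 - (-4)| = 14
|az - bz| = |-20 - 2| = 22
distance = (8 + 14 + 22) / 2 = 44 / 2 = 22

Answer: 22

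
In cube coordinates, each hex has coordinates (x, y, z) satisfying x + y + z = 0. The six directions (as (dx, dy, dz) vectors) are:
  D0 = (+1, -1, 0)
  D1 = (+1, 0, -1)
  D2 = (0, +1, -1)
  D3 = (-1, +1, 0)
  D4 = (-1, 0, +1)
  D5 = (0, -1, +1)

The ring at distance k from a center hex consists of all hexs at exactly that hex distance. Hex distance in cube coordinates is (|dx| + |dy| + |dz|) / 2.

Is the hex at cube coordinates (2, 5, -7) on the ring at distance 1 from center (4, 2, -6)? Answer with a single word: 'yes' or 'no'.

|px - cx| = |2 - 4| = 2
|py - cy| = |5 - 2| = 3
|pz - cz| = |-7 - (-6)| = 1
distance = (2+3+1)/2 = 6/2 = 3
radius = 1; distance != radius -> no

Answer: no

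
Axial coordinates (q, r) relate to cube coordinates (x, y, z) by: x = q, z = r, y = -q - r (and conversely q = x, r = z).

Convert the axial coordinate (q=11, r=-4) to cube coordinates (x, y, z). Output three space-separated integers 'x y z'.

x = q = 11
z = r = -4
y = -x - z = -(11) - (-4) = -7

Answer: 11 -7 -4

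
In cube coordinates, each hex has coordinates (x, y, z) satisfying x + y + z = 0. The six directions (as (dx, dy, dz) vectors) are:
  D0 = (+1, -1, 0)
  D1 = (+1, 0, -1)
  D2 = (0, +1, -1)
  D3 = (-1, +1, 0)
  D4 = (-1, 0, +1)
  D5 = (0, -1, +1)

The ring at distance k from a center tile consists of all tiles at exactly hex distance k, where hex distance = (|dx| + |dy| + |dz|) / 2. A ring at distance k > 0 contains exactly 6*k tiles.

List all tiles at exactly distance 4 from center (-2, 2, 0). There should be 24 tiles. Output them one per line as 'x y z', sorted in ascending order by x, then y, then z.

Answer: -6 2 4
-6 3 3
-6 4 2
-6 5 1
-6 6 0
-5 1 4
-5 6 -1
-4 0 4
-4 6 -2
-3 -1 4
-3 6 -3
-2 -2 4
-2 6 -4
-1 -2 3
-1 5 -4
0 -2 2
0 4 -4
1 -2 1
1 3 -4
2 -2 0
2 -1 -1
2 0 -2
2 1 -3
2 2 -4

Derivation:
Walk ring at distance 4 from (-2, 2, 0):
Start at center + D4*4 = (-6, 2, 4)
  hex 0: (-6, 2, 4)
  hex 1: (-5, 1, 4)
  hex 2: (-4, 0, 4)
  hex 3: (-3, -1, 4)
  hex 4: (-2, -2, 4)
  hex 5: (-1, -2, 3)
  hex 6: (0, -2, 2)
  hex 7: (1, -2, 1)
  hex 8: (2, -2, 0)
  hex 9: (2, -1, -1)
  hex 10: (2, 0, -2)
  hex 11: (2, 1, -3)
  hex 12: (2, 2, -4)
  hex 13: (1, 3, -4)
  hex 14: (0, 4, -4)
  hex 15: (-1, 5, -4)
  hex 16: (-2, 6, -4)
  hex 17: (-3, 6, -3)
  hex 18: (-4, 6, -2)
  hex 19: (-5, 6, -1)
  hex 20: (-6, 6, 0)
  hex 21: (-6, 5, 1)
  hex 22: (-6, 4, 2)
  hex 23: (-6, 3, 3)
Sorted: 24 hexes.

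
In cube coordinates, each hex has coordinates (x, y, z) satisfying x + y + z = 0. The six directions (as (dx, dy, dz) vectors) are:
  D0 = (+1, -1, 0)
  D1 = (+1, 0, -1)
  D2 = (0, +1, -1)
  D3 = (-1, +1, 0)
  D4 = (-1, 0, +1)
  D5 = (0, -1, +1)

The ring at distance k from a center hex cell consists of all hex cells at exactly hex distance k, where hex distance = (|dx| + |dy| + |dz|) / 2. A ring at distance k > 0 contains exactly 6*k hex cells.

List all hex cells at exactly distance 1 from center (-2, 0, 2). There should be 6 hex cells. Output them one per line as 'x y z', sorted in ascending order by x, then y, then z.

Walk ring at distance 1 from (-2, 0, 2):
Start at center + D4*1 = (-3, 0, 3)
  hex 0: (-3, 0, 3)
  hex 1: (-2, -1, 3)
  hex 2: (-1, -1, 2)
  hex 3: (-1, 0, 1)
  hex 4: (-2, 1, 1)
  hex 5: (-3, 1, 2)
Sorted: 6 hexes.

Answer: -3 0 3
-3 1 2
-2 -1 3
-2 1 1
-1 -1 2
-1 0 1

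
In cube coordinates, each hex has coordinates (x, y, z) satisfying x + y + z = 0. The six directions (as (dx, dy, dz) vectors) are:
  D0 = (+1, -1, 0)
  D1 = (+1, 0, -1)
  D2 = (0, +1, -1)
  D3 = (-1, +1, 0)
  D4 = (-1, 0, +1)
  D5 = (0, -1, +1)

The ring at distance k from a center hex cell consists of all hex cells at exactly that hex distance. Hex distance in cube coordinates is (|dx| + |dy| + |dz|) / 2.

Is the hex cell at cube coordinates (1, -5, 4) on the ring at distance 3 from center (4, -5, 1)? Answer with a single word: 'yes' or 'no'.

|px - cx| = |1 - 4| = 3
|py - cy| = |-5 - (-5)| = 0
|pz - cz| = |4 - 1| = 3
distance = (3+0+3)/2 = 6/2 = 3
radius = 3; distance == radius -> yes

Answer: yes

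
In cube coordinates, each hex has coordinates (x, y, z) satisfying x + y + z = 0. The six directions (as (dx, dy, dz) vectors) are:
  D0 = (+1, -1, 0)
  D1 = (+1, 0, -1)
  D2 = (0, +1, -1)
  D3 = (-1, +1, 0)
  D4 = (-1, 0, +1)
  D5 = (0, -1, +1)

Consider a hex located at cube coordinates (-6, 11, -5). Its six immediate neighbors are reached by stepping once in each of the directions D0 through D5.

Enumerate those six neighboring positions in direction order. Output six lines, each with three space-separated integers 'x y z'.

Center: (-6, 11, -5). Add each direction:
  D0: (-6, 11, -5) + (1, -1, 0) = (-5, 10, -5)
  D1: (-6, 11, -5) + (1, 0, -1) = (-5, 11, -6)
  D2: (-6, 11, -5) + (0, 1, -1) = (-6, 12, -6)
  D3: (-6, 11, -5) + (-1, 1, 0) = (-7, 12, -5)
  D4: (-6, 11, -5) + (-1, 0, 1) = (-7, 11, -4)
  D5: (-6, 11, -5) + (0, -1, 1) = (-6, 10, -4)

Answer: -5 10 -5
-5 11 -6
-6 12 -6
-7 12 -5
-7 11 -4
-6 10 -4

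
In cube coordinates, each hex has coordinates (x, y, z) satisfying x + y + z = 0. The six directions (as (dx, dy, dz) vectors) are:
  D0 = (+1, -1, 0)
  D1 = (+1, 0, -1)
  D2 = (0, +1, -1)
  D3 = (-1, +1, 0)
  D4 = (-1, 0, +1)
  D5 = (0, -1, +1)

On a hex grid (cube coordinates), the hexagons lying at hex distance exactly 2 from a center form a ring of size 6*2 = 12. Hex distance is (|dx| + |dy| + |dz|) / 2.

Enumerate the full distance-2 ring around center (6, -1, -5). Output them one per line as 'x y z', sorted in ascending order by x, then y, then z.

Answer: 4 -1 -3
4 0 -4
4 1 -5
5 -2 -3
5 1 -6
6 -3 -3
6 1 -7
7 -3 -4
7 0 -7
8 -3 -5
8 -2 -6
8 -1 -7

Derivation:
Walk ring at distance 2 from (6, -1, -5):
Start at center + D4*2 = (4, -1, -3)
  hex 0: (4, -1, -3)
  hex 1: (5, -2, -3)
  hex 2: (6, -3, -3)
  hex 3: (7, -3, -4)
  hex 4: (8, -3, -5)
  hex 5: (8, -2, -6)
  hex 6: (8, -1, -7)
  hex 7: (7, 0, -7)
  hex 8: (6, 1, -7)
  hex 9: (5, 1, -6)
  hex 10: (4, 1, -5)
  hex 11: (4, 0, -4)
Sorted: 12 hexes.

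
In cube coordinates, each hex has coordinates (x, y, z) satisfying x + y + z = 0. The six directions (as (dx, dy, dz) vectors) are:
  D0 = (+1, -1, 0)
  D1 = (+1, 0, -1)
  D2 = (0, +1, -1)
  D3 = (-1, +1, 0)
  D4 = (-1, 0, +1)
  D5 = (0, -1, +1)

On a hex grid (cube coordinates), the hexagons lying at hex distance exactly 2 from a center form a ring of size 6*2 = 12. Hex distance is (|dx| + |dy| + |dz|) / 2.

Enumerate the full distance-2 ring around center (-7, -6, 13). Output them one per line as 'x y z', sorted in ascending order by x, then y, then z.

Walk ring at distance 2 from (-7, -6, 13):
Start at center + D4*2 = (-9, -6, 15)
  hex 0: (-9, -6, 15)
  hex 1: (-8, -7, 15)
  hex 2: (-7, -8, 15)
  hex 3: (-6, -8, 14)
  hex 4: (-5, -8, 13)
  hex 5: (-5, -7, 12)
  hex 6: (-5, -6, 11)
  hex 7: (-6, -5, 11)
  hex 8: (-7, -4, 11)
  hex 9: (-8, -4, 12)
  hex 10: (-9, -4, 13)
  hex 11: (-9, -5, 14)
Sorted: 12 hexes.

Answer: -9 -6 15
-9 -5 14
-9 -4 13
-8 -7 15
-8 -4 12
-7 -8 15
-7 -4 11
-6 -8 14
-6 -5 11
-5 -8 13
-5 -7 12
-5 -6 11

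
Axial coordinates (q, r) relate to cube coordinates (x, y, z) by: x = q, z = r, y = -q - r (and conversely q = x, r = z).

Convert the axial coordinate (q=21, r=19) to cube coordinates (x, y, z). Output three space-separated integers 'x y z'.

Answer: 21 -40 19

Derivation:
x = q = 21
z = r = 19
y = -x - z = -(21) - (19) = -40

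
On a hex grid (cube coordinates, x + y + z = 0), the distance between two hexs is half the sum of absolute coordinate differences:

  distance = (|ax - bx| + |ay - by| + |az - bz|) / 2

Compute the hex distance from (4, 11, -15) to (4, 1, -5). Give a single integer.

|ax - bx| = |4 - 4| = 0
|ay - by| = |11 - 1| = 10
|az - bz| = |-15 - (-5)| = 10
distance = (0 + 10 + 10) / 2 = 20 / 2 = 10

Answer: 10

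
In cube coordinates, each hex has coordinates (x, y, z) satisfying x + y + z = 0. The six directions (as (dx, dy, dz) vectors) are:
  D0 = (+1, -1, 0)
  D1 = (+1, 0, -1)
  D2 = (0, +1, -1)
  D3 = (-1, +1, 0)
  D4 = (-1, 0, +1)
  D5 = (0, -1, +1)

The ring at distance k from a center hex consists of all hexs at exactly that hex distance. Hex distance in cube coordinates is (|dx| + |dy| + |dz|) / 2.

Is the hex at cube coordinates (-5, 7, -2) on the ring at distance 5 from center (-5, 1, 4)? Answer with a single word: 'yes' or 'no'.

|px - cx| = |-5 - (-5)| = 0
|py - cy| = |7 - 1| = 6
|pz - cz| = |-2 - 4| = 6
distance = (0+6+6)/2 = 12/2 = 6
radius = 5; distance != radius -> no

Answer: no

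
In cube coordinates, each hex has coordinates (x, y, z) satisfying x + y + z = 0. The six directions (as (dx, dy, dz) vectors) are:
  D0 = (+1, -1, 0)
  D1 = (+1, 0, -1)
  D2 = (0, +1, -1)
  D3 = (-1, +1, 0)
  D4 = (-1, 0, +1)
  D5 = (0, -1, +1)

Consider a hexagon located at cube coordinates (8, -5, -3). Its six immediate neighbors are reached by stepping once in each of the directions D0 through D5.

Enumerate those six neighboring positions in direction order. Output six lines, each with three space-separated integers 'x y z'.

Answer: 9 -6 -3
9 -5 -4
8 -4 -4
7 -4 -3
7 -5 -2
8 -6 -2

Derivation:
Center: (8, -5, -3). Add each direction:
  D0: (8, -5, -3) + (1, -1, 0) = (9, -6, -3)
  D1: (8, -5, -3) + (1, 0, -1) = (9, -5, -4)
  D2: (8, -5, -3) + (0, 1, -1) = (8, -4, -4)
  D3: (8, -5, -3) + (-1, 1, 0) = (7, -4, -3)
  D4: (8, -5, -3) + (-1, 0, 1) = (7, -5, -2)
  D5: (8, -5, -3) + (0, -1, 1) = (8, -6, -2)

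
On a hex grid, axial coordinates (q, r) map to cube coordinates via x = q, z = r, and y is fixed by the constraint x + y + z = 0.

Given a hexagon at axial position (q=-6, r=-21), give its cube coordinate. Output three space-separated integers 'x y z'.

Answer: -6 27 -21

Derivation:
x = q = -6
z = r = -21
y = -x - z = -(-6) - (-21) = 27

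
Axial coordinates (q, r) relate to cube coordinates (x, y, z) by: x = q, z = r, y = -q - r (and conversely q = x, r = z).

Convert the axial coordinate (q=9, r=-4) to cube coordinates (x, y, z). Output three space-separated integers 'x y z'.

x = q = 9
z = r = -4
y = -x - z = -(9) - (-4) = -5

Answer: 9 -5 -4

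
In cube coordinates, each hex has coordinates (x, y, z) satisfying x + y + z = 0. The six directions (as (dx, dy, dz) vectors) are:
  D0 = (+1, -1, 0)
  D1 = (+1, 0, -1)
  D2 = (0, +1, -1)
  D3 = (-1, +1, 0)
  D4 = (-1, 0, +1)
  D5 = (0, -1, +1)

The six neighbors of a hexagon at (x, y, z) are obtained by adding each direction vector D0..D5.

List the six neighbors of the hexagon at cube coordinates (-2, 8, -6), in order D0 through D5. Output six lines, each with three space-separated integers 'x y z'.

Answer: -1 7 -6
-1 8 -7
-2 9 -7
-3 9 -6
-3 8 -5
-2 7 -5

Derivation:
Center: (-2, 8, -6). Add each direction:
  D0: (-2, 8, -6) + (1, -1, 0) = (-1, 7, -6)
  D1: (-2, 8, -6) + (1, 0, -1) = (-1, 8, -7)
  D2: (-2, 8, -6) + (0, 1, -1) = (-2, 9, -7)
  D3: (-2, 8, -6) + (-1, 1, 0) = (-3, 9, -6)
  D4: (-2, 8, -6) + (-1, 0, 1) = (-3, 8, -5)
  D5: (-2, 8, -6) + (0, -1, 1) = (-2, 7, -5)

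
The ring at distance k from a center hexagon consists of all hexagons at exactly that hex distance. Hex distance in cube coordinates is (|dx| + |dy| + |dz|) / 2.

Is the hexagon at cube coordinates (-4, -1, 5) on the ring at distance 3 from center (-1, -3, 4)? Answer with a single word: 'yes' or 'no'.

|px - cx| = |-4 - (-1)| = 3
|py - cy| = |-1 - (-3)| = 2
|pz - cz| = |5 - 4| = 1
distance = (3+2+1)/2 = 6/2 = 3
radius = 3; distance == radius -> yes

Answer: yes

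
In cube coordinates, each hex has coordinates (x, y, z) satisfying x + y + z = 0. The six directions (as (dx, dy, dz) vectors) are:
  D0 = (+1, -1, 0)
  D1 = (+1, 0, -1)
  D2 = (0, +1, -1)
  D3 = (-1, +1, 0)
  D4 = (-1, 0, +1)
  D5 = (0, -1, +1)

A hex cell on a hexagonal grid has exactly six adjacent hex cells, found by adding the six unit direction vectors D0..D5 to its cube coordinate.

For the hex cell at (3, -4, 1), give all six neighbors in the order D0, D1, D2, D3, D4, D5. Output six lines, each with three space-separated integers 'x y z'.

Answer: 4 -5 1
4 -4 0
3 -3 0
2 -3 1
2 -4 2
3 -5 2

Derivation:
Center: (3, -4, 1). Add each direction:
  D0: (3, -4, 1) + (1, -1, 0) = (4, -5, 1)
  D1: (3, -4, 1) + (1, 0, -1) = (4, -4, 0)
  D2: (3, -4, 1) + (0, 1, -1) = (3, -3, 0)
  D3: (3, -4, 1) + (-1, 1, 0) = (2, -3, 1)
  D4: (3, -4, 1) + (-1, 0, 1) = (2, -4, 2)
  D5: (3, -4, 1) + (0, -1, 1) = (3, -5, 2)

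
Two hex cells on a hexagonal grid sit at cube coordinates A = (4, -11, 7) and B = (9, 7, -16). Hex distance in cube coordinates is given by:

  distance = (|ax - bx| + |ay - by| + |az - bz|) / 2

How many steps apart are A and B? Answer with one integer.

|ax - bx| = |4 - 9| = 5
|ay - by| = |-11 - 7| = 18
|az - bz| = |7 - (-16)| = 23
distance = (5 + 18 + 23) / 2 = 46 / 2 = 23

Answer: 23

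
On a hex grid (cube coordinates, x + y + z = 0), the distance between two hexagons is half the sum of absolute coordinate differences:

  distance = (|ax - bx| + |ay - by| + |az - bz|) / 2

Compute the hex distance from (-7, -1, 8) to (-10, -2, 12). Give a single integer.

Answer: 4

Derivation:
|ax - bx| = |-7 - (-10)| = 3
|ay - by| = |-1 - (-2)| = 1
|az - bz| = |8 - 12| = 4
distance = (3 + 1 + 4) / 2 = 8 / 2 = 4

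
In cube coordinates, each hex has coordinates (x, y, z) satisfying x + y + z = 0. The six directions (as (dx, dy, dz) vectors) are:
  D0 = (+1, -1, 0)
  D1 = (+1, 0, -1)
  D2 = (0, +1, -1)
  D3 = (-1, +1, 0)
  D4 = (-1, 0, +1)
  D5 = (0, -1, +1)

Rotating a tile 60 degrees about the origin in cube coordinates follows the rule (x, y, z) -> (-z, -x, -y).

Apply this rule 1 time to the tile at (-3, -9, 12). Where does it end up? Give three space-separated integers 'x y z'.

Start: (-3, -9, 12)
Step 1: (-3, -9, 12) -> (-(12), -(-3), -(-9)) = (-12, 3, 9)

Answer: -12 3 9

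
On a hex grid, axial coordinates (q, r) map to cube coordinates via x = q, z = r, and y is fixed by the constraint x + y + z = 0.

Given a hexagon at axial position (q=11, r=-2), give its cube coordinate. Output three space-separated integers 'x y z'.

x = q = 11
z = r = -2
y = -x - z = -(11) - (-2) = -9

Answer: 11 -9 -2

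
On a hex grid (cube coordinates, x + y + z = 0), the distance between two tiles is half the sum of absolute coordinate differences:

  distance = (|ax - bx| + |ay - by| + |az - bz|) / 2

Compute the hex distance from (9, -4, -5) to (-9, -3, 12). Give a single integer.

|ax - bx| = |9 - (-9)| = 18
|ay - by| = |-4 - (-3)| = 1
|az - bz| = |-5 - 12| = 17
distance = (18 + 1 + 17) / 2 = 36 / 2 = 18

Answer: 18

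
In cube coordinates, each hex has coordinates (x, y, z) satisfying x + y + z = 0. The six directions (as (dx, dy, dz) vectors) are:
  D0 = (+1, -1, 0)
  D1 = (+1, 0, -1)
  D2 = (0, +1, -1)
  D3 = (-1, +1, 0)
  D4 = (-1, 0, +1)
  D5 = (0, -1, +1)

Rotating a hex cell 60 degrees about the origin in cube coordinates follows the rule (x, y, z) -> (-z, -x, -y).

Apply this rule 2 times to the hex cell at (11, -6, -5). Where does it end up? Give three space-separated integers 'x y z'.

Answer: -6 -5 11

Derivation:
Start: (11, -6, -5)
Step 1: (11, -6, -5) -> (-(-5), -(11), -(-6)) = (5, -11, 6)
Step 2: (5, -11, 6) -> (-(6), -(5), -(-11)) = (-6, -5, 11)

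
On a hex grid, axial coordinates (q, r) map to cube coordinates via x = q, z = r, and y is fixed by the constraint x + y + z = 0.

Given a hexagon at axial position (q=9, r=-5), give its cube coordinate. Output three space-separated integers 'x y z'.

Answer: 9 -4 -5

Derivation:
x = q = 9
z = r = -5
y = -x - z = -(9) - (-5) = -4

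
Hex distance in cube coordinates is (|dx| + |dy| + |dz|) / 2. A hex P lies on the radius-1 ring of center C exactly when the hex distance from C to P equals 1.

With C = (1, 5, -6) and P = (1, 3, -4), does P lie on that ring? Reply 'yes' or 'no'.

|px - cx| = |1 - 1| = 0
|py - cy| = |3 - 5| = 2
|pz - cz| = |-4 - (-6)| = 2
distance = (0+2+2)/2 = 4/2 = 2
radius = 1; distance != radius -> no

Answer: no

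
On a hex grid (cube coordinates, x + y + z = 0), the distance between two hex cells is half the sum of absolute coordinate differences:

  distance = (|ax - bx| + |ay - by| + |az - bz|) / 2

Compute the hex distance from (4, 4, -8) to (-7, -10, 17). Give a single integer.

|ax - bx| = |4 - (-7)| = 11
|ay - by| = |4 - (-10)| = 14
|az - bz| = |-8 - 17| = 25
distance = (11 + 14 + 25) / 2 = 50 / 2 = 25

Answer: 25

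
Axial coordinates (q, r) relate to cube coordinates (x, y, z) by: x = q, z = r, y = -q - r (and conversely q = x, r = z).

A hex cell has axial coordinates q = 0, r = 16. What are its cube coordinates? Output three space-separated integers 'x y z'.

x = q = 0
z = r = 16
y = -x - z = -(0) - (16) = -16

Answer: 0 -16 16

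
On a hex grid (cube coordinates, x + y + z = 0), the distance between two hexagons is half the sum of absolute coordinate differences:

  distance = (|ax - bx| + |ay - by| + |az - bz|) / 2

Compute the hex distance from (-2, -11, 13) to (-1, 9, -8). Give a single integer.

|ax - bx| = |-2 - (-1)| = 1
|ay - by| = |-11 - 9| = 20
|az - bz| = |13 - (-8)| = 21
distance = (1 + 20 + 21) / 2 = 42 / 2 = 21

Answer: 21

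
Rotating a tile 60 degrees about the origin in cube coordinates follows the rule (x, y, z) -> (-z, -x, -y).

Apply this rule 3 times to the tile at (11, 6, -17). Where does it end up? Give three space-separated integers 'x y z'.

Answer: -11 -6 17

Derivation:
Start: (11, 6, -17)
Step 1: (11, 6, -17) -> (-(-17), -(11), -(6)) = (17, -11, -6)
Step 2: (17, -11, -6) -> (-(-6), -(17), -(-11)) = (6, -17, 11)
Step 3: (6, -17, 11) -> (-(11), -(6), -(-17)) = (-11, -6, 17)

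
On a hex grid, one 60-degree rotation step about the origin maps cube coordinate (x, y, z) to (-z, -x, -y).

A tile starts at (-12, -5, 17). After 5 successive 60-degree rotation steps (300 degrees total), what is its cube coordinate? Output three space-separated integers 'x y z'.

Answer: 5 -17 12

Derivation:
Start: (-12, -5, 17)
Step 1: (-12, -5, 17) -> (-(17), -(-12), -(-5)) = (-17, 12, 5)
Step 2: (-17, 12, 5) -> (-(5), -(-17), -(12)) = (-5, 17, -12)
Step 3: (-5, 17, -12) -> (-(-12), -(-5), -(17)) = (12, 5, -17)
Step 4: (12, 5, -17) -> (-(-17), -(12), -(5)) = (17, -12, -5)
Step 5: (17, -12, -5) -> (-(-5), -(17), -(-12)) = (5, -17, 12)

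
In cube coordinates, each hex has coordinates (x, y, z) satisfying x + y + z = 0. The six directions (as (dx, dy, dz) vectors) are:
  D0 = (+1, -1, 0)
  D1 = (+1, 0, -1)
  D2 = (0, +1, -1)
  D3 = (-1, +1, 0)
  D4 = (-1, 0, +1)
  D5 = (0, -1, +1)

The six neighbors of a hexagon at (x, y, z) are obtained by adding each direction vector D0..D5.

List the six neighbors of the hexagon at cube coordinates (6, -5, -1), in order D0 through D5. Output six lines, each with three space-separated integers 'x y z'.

Answer: 7 -6 -1
7 -5 -2
6 -4 -2
5 -4 -1
5 -5 0
6 -6 0

Derivation:
Center: (6, -5, -1). Add each direction:
  D0: (6, -5, -1) + (1, -1, 0) = (7, -6, -1)
  D1: (6, -5, -1) + (1, 0, -1) = (7, -5, -2)
  D2: (6, -5, -1) + (0, 1, -1) = (6, -4, -2)
  D3: (6, -5, -1) + (-1, 1, 0) = (5, -4, -1)
  D4: (6, -5, -1) + (-1, 0, 1) = (5, -5, 0)
  D5: (6, -5, -1) + (0, -1, 1) = (6, -6, 0)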